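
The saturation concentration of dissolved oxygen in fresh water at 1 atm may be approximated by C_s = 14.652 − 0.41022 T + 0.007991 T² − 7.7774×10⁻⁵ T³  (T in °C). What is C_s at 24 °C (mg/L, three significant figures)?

C_s = 14.652 − 0.41022×24 + 0.007991×24² − 7.7774×10⁻⁵×24³ = 8.334 mg/L.

C_s ≈ 8.33 mg/L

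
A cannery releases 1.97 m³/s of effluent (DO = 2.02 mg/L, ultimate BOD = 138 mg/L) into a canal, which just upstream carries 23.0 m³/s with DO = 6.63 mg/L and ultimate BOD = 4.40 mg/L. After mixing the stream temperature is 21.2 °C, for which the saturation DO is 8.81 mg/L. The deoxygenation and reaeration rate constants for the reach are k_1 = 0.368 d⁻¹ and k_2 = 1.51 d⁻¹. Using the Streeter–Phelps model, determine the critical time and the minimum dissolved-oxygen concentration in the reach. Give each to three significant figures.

t_c ≈ 0.578 d; minimum DO ≈ 5.87 mg/L

Mixed DO = (23.0×6.63 + 1.97×2.02)/(23.0+1.97) = 156.5/24.97 = 6.266 mg/L.
Mixed L₀ = (23.0×4.40 + 1.97×138)/(24.97) = 373.1/24.97 = 14.94 mg/L.
Initial deficit D₀ = C_s − DO₀ = 8.81 − 6.266 = 2.544 mg/L.
t_c = (1/1.142) ln[(1.51/0.368)(1 − 2.544×1.142/(0.368×14.94))] = 0.8757 × ln(1.935) = 0.5782 d.
D_c = (0.368/1.51) × 14.94 × e^(−0.368×0.5782) = 0.2437 × 14.94 × 0.8083 = 2.943 mg/L.
Minimum DO = 8.81 − 2.943 = 5.867 mg/L.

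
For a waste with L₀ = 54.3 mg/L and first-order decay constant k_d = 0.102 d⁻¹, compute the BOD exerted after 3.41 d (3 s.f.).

y ≈ 16.0 mg/L

y_t = L₀(1 − e^(−k_d t)) = 54.3 × (1 − e^(−0.102×3.41))
= 54.3 × (1 − 0.7062) = 54.3 × 0.2938 = 15.95 mg/L.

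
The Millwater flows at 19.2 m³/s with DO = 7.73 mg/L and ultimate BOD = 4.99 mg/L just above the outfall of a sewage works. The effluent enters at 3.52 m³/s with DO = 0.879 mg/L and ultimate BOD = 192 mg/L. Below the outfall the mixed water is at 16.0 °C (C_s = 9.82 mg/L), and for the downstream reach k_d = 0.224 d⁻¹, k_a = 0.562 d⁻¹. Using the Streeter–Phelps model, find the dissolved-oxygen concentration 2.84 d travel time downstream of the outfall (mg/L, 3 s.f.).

Mixed DO = (19.2×7.73 + 3.52×0.879)/(19.2+3.52) = 151.5/22.72 = 6.669 mg/L.
Mixed L₀ = (19.2×4.99 + 3.52×192)/(22.72) = 771.6/22.72 = 33.96 mg/L.
Initial deficit D₀ = C_s − DO₀ = 9.82 − 6.669 = 3.151 mg/L.
D(2.84) = [0.224×33.96/(0.562−0.224)](e^(−0.224×2.84) − e^(−0.562×2.84)) + 3.151 e^(−0.562×2.84)
= 22.51 × (0.5293 − 0.2027) + 3.151 × 0.2027 = 7.991 mg/L.
DO = 9.82 − 7.991 = 1.829 mg/L.

DO ≈ 1.83 mg/L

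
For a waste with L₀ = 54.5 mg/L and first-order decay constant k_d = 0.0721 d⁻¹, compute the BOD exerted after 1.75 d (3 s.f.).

y ≈ 6.46 mg/L

y_t = L₀(1 − e^(−k_d t)) = 54.5 × (1 − e^(−0.0721×1.75))
= 54.5 × (1 − 0.8815) = 54.5 × 0.1185 = 6.460 mg/L.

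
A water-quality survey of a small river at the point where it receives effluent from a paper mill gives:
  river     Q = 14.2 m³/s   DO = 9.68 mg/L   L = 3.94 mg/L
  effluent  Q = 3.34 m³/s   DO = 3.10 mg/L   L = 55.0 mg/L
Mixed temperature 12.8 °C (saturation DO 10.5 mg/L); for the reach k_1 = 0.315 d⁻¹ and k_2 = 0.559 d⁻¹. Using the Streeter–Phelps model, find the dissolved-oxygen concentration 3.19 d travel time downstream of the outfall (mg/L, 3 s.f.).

Mixed DO = (14.2×9.68 + 3.34×3.10)/(14.2+3.34) = 147.8/17.54 = 8.427 mg/L.
Mixed L₀ = (14.2×3.94 + 3.34×55.0)/(17.54) = 239.6/17.54 = 13.66 mg/L.
Initial deficit D₀ = C_s − DO₀ = 10.5 − 8.427 = 2.073 mg/L.
D(3.19) = [0.315×13.66/(0.559−0.315)](e^(−0.315×3.19) − e^(−0.559×3.19)) + 2.073 e^(−0.559×3.19)
= 17.64 × (0.3661 − 0.1681) + 2.073 × 0.1681 = 3.841 mg/L.
DO = 10.5 − 3.841 = 6.659 mg/L.

DO ≈ 6.66 mg/L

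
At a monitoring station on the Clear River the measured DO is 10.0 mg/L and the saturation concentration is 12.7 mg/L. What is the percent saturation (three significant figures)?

78.7 % saturation

% saturation = C/C_s × 100 = 10.0/12.7 × 100 = 78.7 %.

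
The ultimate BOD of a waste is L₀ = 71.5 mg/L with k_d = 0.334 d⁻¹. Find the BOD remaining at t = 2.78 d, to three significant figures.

L ≈ 28.3 mg/L

L_t = L₀ e^(−k_d t) = 71.5 × e^(−0.334×2.78) = 71.5 × 0.3951 = 28.25 mg/L.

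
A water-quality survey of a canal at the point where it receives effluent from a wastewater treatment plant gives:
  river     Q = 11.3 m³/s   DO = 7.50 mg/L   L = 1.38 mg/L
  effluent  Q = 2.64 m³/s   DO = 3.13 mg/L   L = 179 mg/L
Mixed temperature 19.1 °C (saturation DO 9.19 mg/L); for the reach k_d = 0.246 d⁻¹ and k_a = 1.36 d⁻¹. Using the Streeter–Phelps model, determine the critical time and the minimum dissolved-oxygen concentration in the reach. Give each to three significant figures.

Mixed DO = (11.3×7.50 + 2.64×3.13)/(11.3+2.64) = 93.01/13.94 = 6.672 mg/L.
Mixed L₀ = (11.3×1.38 + 2.64×179)/(13.94) = 488.2/13.94 = 35.02 mg/L.
Initial deficit D₀ = C_s − DO₀ = 9.19 − 6.672 = 2.518 mg/L.
t_c = (1/1.114) ln[(1.36/0.246)(1 − 2.518×1.114/(0.246×35.02))] = 0.8977 × ln(3.729) = 1.181 d.
D_c = (0.246/1.36) × 35.02 × e^(−0.246×1.181) = 0.1809 × 35.02 × 0.7478 = 4.737 mg/L.
Minimum DO = 9.19 − 4.737 = 4.453 mg/L.

t_c ≈ 1.18 d; minimum DO ≈ 4.45 mg/L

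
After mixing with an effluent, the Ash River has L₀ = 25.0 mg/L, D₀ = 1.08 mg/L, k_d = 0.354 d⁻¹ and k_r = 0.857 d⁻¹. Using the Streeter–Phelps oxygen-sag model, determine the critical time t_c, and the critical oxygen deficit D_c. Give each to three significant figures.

At the critical point dD/dt = 0, so k_d L₀ e^(−k_d t) = k_r D. Substituting D(t) from the Streeter–Phelps equation and solving for t gives
t_c = ln[(k_r/k_d)(1 − D₀(k_r−k_d)/(k_d L₀))] / (k_r−k_d).
Here k_r−k_d = 0.5030 d⁻¹ and 1 − D₀(k_r−k_d)/(k_d L₀) = 1 − 1.08×0.5030/(0.354×25.0) = 0.9386, so
t_c = ln(2.421 × 0.9386) / 0.5030 = 0.8208 / 0.5030 = 1.632 d.
L(t_c) = L₀ e^(−k_d t_c) = 25.0 × 0.5612 = 14.03 mg/L, and at the critical point k_r D_c = k_d L, so D_c = (0.354/0.857) × 14.03 = 5.795 mg/L.

t_c ≈ 1.63 d; D_c ≈ 5.80 mg/L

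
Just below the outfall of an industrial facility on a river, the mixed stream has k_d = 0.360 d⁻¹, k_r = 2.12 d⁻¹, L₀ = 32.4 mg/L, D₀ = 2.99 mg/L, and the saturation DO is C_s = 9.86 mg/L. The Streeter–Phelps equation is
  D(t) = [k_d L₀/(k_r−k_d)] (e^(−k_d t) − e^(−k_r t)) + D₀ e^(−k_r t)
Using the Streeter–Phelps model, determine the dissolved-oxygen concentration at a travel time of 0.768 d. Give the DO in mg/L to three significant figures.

DO ≈ 5.55 mg/L

k_d L₀/(k_r−k_d) = 0.360×32.4/(2.12−0.360) = 11.66/1.760 = 6.627 mg/L.
e^(−k_d t) = e^(−0.360×0.7680) = 0.7584; e^(−k_r t) = e^(−2.12×0.7680) = 0.1963.
D = 6.627 × (0.7584 − 0.1963) + 2.99 × 0.1963 = 3.726 + 0.5869 = 4.312 mg/L.
DO = C_s − D = 9.86 − 4.312 = 5.548 mg/L.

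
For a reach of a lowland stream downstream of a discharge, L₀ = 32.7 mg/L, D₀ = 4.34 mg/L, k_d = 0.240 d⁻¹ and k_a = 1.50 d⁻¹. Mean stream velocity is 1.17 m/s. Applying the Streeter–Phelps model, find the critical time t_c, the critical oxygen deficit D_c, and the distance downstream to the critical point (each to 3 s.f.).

t_c ≈ 0.507 d; D_c ≈ 4.63 mg/L; x_c ≈ 51.3 km

t_c = [1/(k_a−k_d)] ln[(k_a/k_d)(1 − D₀(k_a−k_d)/(k_d L₀))]
= [1/(1.50−0.240)] ln[(1.50/0.240)(1 − 4.34×1.260/(0.240×32.7))]
= (1/1.260) ln[6.250 × 0.3032] = 0.7937 × ln(1.895) = 0.7937 × 0.6393 = 0.5073 d.
L(t_c) = L₀ e^(−k_d t_c) = 32.7 × 0.8854 = 28.95 mg/L, and at the critical point k_a D_c = k_d L, so D_c = (0.240/1.50) × 28.95 = 4.632 mg/L.
x_c = v t_c = 1.17 m/s × 0.5073 d × 86400 s/d = 51290 m ≈ 51.3 km.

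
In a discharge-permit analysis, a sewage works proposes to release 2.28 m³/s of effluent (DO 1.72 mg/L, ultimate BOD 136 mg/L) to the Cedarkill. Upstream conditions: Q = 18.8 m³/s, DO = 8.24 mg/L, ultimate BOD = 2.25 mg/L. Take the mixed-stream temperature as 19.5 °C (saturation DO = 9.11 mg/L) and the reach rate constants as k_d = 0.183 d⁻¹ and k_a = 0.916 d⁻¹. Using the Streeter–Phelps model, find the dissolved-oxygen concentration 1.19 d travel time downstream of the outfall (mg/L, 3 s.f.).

DO ≈ 6.63 mg/L

Mixed DO = (18.8×8.24 + 2.28×1.72)/(18.8+2.28) = 158.8/21.08 = 7.535 mg/L.
Mixed L₀ = (18.8×2.25 + 2.28×136)/(21.08) = 352.4/21.08 = 16.72 mg/L.
Initial deficit D₀ = C_s − DO₀ = 9.11 − 7.535 = 1.575 mg/L.
D(1.19) = [0.183×16.72/(0.916−0.183)](e^(−0.183×1.19) − e^(−0.916×1.19)) + 1.575 e^(−0.916×1.19)
= 4.173 × (0.8043 − 0.3362) + 1.575 × 0.3362 = 2.483 mg/L.
DO = 9.11 − 2.483 = 6.627 mg/L.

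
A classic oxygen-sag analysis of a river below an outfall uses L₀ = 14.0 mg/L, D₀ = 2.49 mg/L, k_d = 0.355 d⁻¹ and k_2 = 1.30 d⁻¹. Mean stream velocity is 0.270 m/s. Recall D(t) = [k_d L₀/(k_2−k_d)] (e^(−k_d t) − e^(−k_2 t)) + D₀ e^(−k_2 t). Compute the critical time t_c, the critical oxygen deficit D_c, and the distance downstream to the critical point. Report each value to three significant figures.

At the critical point dD/dt = 0, so k_d L₀ e^(−k_d t) = k_2 D. Substituting D(t) from the Streeter–Phelps equation and solving for t gives
t_c = ln[(k_2/k_d)(1 − D₀(k_2−k_d)/(k_d L₀))] / (k_2−k_d).
Here k_2−k_d = 0.9450 d⁻¹ and 1 − D₀(k_2−k_d)/(k_d L₀) = 1 − 2.49×0.9450/(0.355×14.0) = 0.5265, so
t_c = ln(3.662 × 0.5265) / 0.9450 = 0.6566 / 0.9450 = 0.6948 d.
L(t_c) = L₀ e^(−k_d t_c) = 14.0 × 0.7814 = 10.94 mg/L, and at the critical point k_2 D_c = k_d L, so D_c = (0.355/1.30) × 10.94 = 2.987 mg/L.
x_c = v t_c = 0.270 m/s × 0.6948 d × 86400 s/d = 16210 m ≈ 16.2 km.

t_c ≈ 0.695 d; D_c ≈ 2.99 mg/L; x_c ≈ 16.2 km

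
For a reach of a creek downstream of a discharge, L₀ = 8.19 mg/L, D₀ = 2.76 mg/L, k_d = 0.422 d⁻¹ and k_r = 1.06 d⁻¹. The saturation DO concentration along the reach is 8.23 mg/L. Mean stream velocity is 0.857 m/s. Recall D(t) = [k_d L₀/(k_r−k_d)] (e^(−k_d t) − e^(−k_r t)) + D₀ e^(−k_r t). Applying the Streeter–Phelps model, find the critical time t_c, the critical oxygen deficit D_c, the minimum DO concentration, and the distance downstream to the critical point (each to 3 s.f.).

t_c ≈ 0.327 d; D_c ≈ 2.84 mg/L; min DO ≈ 5.39 mg/L; x_c ≈ 24.2 km

t_c = [1/(k_r−k_d)] ln[(k_r/k_d)(1 − D₀(k_r−k_d)/(k_d L₀))]
= [1/(1.06−0.422)] ln[(1.06/0.422)(1 − 2.76×0.6380/(0.422×8.19))]
= (1/0.6380) ln[2.512 × 0.4905] = 1.567 × ln(1.232) = 1.567 × 0.2087 = 0.3271 d.
D_c = (k_d/k_r) L₀ e^(−k_d t_c) = (0.422/1.06) × 8.19 × e^(−0.422×0.3271) = 0.3981 × 8.19 × 0.8711 = 2.840 mg/L.
Minimum DO = C_s − D_c = 8.23 − 2.840 = 5.390 mg/L.
x_c = v t_c = 0.857 m/s × 0.3271 d × 86400 s/d = 24220 m ≈ 24.2 km.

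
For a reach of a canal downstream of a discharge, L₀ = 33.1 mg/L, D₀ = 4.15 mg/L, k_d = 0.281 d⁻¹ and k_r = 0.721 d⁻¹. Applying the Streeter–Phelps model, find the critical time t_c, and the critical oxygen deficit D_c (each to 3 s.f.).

With k_r/k_d = 2.566 and 1 − D₀(k_r−k_d)/(k_d L₀) = 0.8037,
t_c = ln(2.566 × 0.8037) / (0.721 − 0.281) = ln(2.062) / 0.4400 = 0.7237/0.4400 = 1.645 d.
D_c = (k_d/k_r) L₀ e^(−k_d t_c) = (0.281/0.721) × 33.1 × e^(−0.281×1.645) = 0.3897 × 33.1 × 0.6299 = 8.126 mg/L.

t_c ≈ 1.64 d; D_c ≈ 8.13 mg/L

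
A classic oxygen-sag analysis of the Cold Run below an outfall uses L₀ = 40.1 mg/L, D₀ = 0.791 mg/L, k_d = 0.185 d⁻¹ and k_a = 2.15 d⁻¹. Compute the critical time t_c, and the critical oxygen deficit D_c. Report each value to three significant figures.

With k_a/k_d = 11.62 and 1 − D₀(k_a−k_d)/(k_d L₀) = 0.7905,
t_c = ln(11.62 × 0.7905) / (2.15 − 0.185) = ln(9.187) / 1.965 = 2.218/1.965 = 1.129 d.
L(t_c) = L₀ e^(−k_d t_c) = 40.1 × 0.8116 = 32.54 mg/L, and at the critical point k_a D_c = k_d L, so D_c = (0.185/2.15) × 32.54 = 2.800 mg/L.

t_c ≈ 1.13 d; D_c ≈ 2.80 mg/L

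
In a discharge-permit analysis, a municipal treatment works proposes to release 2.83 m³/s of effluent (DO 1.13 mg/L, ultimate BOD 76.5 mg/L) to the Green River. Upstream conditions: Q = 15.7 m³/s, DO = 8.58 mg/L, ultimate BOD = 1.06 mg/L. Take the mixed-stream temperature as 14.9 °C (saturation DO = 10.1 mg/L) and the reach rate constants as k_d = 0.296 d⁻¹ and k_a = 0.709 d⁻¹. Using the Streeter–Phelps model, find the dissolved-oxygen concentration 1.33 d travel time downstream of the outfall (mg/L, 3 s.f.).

Mixed DO = (15.7×8.58 + 2.83×1.13)/(15.7+2.83) = 137.9/18.53 = 7.442 mg/L.
Mixed L₀ = (15.7×1.06 + 2.83×76.5)/(18.53) = 233.1/18.53 = 12.58 mg/L.
Initial deficit D₀ = C_s − DO₀ = 10.1 − 7.442 = 2.658 mg/L.
D(1.33) = [0.296×12.58/(0.709−0.296)](e^(−0.296×1.33) − e^(−0.709×1.33)) + 2.658 e^(−0.709×1.33)
= 9.017 × (0.6746 − 0.3895) + 2.658 × 0.3895 = 3.606 mg/L.
DO = 10.1 − 3.606 = 6.494 mg/L.

DO ≈ 6.49 mg/L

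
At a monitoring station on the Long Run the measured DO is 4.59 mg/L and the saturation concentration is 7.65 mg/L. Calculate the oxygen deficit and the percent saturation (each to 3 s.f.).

D ≈ 3.06 mg/L; 60.0 % saturation

D = C_s − C = 7.65 − 4.59 = 3.06 mg/L.
% saturation = 4.59/7.65 × 100 = 60.0 %.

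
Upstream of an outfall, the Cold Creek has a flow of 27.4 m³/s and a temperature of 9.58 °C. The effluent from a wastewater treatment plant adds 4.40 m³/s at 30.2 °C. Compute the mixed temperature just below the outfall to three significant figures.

Flow-weighted mixing: C = (Q_r C_r + Q_w C_w)/(Q_r + Q_w)
= (27.4×9.58 + 4.40×30.2)/(27.4 + 4.40) = 395.4/31.80 = 12.43 °C.

12.4 °C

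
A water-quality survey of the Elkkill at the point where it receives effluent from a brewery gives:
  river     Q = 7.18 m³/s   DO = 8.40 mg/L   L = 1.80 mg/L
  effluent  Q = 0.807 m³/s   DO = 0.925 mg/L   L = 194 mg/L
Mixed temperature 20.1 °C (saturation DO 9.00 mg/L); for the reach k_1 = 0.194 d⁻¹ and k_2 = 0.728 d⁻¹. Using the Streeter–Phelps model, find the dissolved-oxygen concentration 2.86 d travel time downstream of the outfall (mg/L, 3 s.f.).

DO ≈ 5.37 mg/L

Mixed DO = (7.18×8.40 + 0.807×0.925)/(7.18+0.807) = 61.06/7.987 = 7.645 mg/L.
Mixed L₀ = (7.18×1.80 + 0.807×194)/(7.987) = 169.5/7.987 = 21.22 mg/L.
Initial deficit D₀ = C_s − DO₀ = 9.00 − 7.645 = 1.355 mg/L.
D(2.86) = [0.194×21.22/(0.728−0.194)](e^(−0.194×2.86) − e^(−0.728×2.86)) + 1.355 e^(−0.728×2.86)
= 7.709 × (0.5742 − 0.1247) + 1.355 × 0.1247 = 3.634 mg/L.
DO = 9.00 − 3.634 = 5.366 mg/L.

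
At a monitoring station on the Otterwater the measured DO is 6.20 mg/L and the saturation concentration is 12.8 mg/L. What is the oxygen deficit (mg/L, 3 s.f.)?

D ≈ 6.60 mg/L

D = C_s − C = 12.8 − 6.20 = 6.60 mg/L.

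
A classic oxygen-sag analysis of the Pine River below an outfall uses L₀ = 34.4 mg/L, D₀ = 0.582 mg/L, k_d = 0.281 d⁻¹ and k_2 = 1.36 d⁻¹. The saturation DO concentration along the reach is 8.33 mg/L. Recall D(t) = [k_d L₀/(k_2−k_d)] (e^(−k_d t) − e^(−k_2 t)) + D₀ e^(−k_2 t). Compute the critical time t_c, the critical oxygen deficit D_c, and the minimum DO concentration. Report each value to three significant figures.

t_c = [1/(k_2−k_d)] ln[(k_2/k_d)(1 − D₀(k_2−k_d)/(k_d L₀))]
= [1/(1.36−0.281)] ln[(1.36/0.281)(1 − 0.582×1.079/(0.281×34.4))]
= (1/1.079) ln[4.840 × 0.9350] = 0.9268 × ln(4.525) = 0.9268 × 1.510 = 1.399 d.
L(t_c) = L₀ e^(−k_d t_c) = 34.4 × 0.6749 = 23.22 mg/L, and at the critical point k_2 D_c = k_d L, so D_c = (0.281/1.36) × 23.22 = 4.797 mg/L.
Minimum DO = C_s − D_c = 8.33 − 4.797 = 3.533 mg/L.

t_c ≈ 1.40 d; D_c ≈ 4.80 mg/L; min DO ≈ 3.53 mg/L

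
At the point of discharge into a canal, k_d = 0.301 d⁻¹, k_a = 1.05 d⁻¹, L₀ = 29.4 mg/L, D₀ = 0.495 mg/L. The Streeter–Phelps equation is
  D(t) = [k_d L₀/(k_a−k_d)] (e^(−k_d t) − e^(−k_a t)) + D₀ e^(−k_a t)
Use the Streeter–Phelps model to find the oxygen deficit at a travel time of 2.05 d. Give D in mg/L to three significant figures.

D ≈ 5.06 mg/L

k_d L₀/(k_a−k_d) = 0.301×29.4/(1.05−0.301) = 8.849/0.7490 = 11.81 mg/L.
e^(−k_d t) = e^(−0.301×2.050) = 0.5395; e^(−k_a t) = e^(−1.05×2.050) = 0.1162.
D = 11.81 × (0.5395 − 0.1162) + 0.495 × 0.1162 = 5.002 + 0.05752 = 5.059 mg/L.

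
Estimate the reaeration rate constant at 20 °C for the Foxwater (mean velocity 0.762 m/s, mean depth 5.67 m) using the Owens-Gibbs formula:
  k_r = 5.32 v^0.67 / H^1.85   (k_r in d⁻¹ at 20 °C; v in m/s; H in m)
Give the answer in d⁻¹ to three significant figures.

k_r ≈ 0.179 d⁻¹

k_r = 5.32 × 0.762^0.67 / 5.67^1.85 = 5.32 × 0.8335 / 24.78 = 0.1789 d⁻¹.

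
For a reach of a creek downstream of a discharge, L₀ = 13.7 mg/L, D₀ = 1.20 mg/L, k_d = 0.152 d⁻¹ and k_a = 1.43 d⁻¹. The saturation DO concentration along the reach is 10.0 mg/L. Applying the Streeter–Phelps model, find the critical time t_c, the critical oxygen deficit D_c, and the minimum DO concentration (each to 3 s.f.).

t_c ≈ 0.710 d; D_c ≈ 1.31 mg/L; min DO ≈ 8.69 mg/L

At the critical point dD/dt = 0, so k_d L₀ e^(−k_d t) = k_a D. Substituting D(t) from the Streeter–Phelps equation and solving for t gives
t_c = ln[(k_a/k_d)(1 − D₀(k_a−k_d)/(k_d L₀))] / (k_a−k_d).
Here k_a−k_d = 1.278 d⁻¹ and 1 − D₀(k_a−k_d)/(k_d L₀) = 1 − 1.20×1.278/(0.152×13.7) = 0.2635, so
t_c = ln(9.408 × 0.2635) / 1.278 = 0.9080 / 1.278 = 0.7105 d.
D_c = (k_d/k_a) L₀ e^(−k_d t_c) = (0.152/1.43) × 13.7 × e^(−0.152×0.7105) = 0.1063 × 13.7 × 0.8976 = 1.307 mg/L.
Minimum DO = C_s − D_c = 10.0 − 1.307 = 8.693 mg/L.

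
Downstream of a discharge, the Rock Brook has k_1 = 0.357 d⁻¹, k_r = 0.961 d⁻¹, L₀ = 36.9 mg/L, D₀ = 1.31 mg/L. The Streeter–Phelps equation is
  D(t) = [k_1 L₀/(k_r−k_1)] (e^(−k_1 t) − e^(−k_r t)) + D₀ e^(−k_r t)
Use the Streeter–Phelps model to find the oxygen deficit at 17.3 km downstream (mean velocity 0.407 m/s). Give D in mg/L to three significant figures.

Travel time t = x/v = 17.3 km / (0.407 m/s) = 17300 m / 0.407 m/s = 42510 s = 0.4920 d.
k_1 L₀/(k_r−k_1) = 0.357×36.9/(0.961−0.357) = 13.17/0.6040 = 21.81 mg/L.
e^(−k_1 t) = e^(−0.357×0.4920) = 0.8389; e^(−k_r t) = e^(−0.961×0.4920) = 0.6233.
D = 21.81 × (0.8389 − 0.6233) + 1.31 × 0.6233 = 4.704 + 0.8165 = 5.520 mg/L.

D ≈ 5.52 mg/L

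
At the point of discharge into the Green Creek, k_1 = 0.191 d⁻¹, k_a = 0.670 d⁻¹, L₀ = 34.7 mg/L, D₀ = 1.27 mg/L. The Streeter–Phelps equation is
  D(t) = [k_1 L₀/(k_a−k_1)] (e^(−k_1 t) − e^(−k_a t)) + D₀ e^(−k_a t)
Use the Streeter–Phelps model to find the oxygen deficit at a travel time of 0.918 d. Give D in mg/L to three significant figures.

D ≈ 4.82 mg/L

k_1 L₀/(k_a−k_1) = 0.191×34.7/(0.670−0.191) = 6.628/0.4790 = 13.84 mg/L.
e^(−k_1 t) = e^(−0.191×0.9180) = 0.8392; e^(−k_a t) = e^(−0.670×0.9180) = 0.5406.
D = 13.84 × (0.8392 − 0.5406) + 1.27 × 0.5406 = 4.131 + 0.6866 = 4.818 mg/L.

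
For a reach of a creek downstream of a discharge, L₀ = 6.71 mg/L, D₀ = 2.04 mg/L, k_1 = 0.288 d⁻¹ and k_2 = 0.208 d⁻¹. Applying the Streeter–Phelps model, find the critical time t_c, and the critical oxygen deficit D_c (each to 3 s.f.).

t_c ≈ 3.05 d; D_c ≈ 3.85 mg/L

At the critical point dD/dt = 0, so k_1 L₀ e^(−k_1 t) = k_2 D. Substituting D(t) from the Streeter–Phelps equation and solving for t gives
t_c = ln[(k_2/k_1)(1 − D₀(k_2−k_1)/(k_1 L₀))] / (k_2−k_1).
Here k_2−k_1 = -0.08000 d⁻¹ and 1 − D₀(k_2−k_1)/(k_1 L₀) = 1 − 2.04×-0.08000/(0.288×6.71) = 1.084, so
t_c = ln(0.7222 × 1.084) / -0.08000 = -0.2443 / -0.08000 = 3.054 d.
L(t_c) = L₀ e^(−k_1 t_c) = 6.71 × 0.4149 = 2.784 mg/L, and at the critical point k_2 D_c = k_1 L, so D_c = (0.288/0.208) × 2.784 = 3.855 mg/L.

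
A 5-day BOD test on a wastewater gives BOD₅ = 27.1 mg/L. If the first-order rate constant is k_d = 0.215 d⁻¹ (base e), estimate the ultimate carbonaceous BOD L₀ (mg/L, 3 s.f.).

BOD₅ = L₀(1 − e^(−5k_d)) ⇒ L₀ = BOD₅ / (1 − e^(−5×0.215))
= 27.1 / (1 − 0.3413) = 27.1 / 0.6587 = 41.14 mg/L.

L₀ ≈ 41.1 mg/L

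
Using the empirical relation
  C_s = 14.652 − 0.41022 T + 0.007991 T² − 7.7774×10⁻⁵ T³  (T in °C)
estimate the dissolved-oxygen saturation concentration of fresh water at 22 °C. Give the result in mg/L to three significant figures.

C_s ≈ 8.67 mg/L

C_s = 14.652 − 0.41022×22 + 0.007991×22² − 7.7774×10⁻⁵×22³ = 8.667 mg/L.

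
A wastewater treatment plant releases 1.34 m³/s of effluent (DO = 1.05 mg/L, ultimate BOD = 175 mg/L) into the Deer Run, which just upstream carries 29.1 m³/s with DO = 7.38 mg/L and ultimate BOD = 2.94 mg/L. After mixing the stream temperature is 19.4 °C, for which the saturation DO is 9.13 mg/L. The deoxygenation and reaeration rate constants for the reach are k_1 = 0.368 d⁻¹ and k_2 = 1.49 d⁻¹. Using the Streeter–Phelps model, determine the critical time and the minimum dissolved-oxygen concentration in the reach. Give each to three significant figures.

t_c ≈ 0.455 d; minimum DO ≈ 6.93 mg/L

Mixed DO = (29.1×7.38 + 1.34×1.05)/(29.1+1.34) = 216.2/30.44 = 7.101 mg/L.
Mixed L₀ = (29.1×2.94 + 1.34×175)/(30.44) = 320.1/30.44 = 10.51 mg/L.
Initial deficit D₀ = C_s − DO₀ = 9.13 − 7.101 = 2.029 mg/L.
t_c = (1/1.122) ln[(1.49/0.368)(1 − 2.029×1.122/(0.368×10.51))] = 0.8913 × ln(1.667) = 0.4555 d.
D_c = (0.368/1.49) × 10.51 × e^(−0.368×0.4555) = 0.2470 × 10.51 × 0.8457 = 2.196 mg/L.
Minimum DO = 9.13 − 2.196 = 6.934 mg/L.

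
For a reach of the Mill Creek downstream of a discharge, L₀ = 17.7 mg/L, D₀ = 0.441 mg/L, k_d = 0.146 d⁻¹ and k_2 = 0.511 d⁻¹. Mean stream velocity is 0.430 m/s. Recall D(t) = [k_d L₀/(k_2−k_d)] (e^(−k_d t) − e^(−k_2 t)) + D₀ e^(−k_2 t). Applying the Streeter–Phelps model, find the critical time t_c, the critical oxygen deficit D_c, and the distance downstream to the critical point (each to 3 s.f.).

t_c ≈ 3.26 d; D_c ≈ 3.14 mg/L; x_c ≈ 121 km

With k_2/k_d = 3.500 and 1 − D₀(k_2−k_d)/(k_d L₀) = 0.9377,
t_c = ln(3.500 × 0.9377) / (0.511 − 0.146) = ln(3.282) / 0.3650 = 1.188/0.3650 = 3.256 d.
L(t_c) = L₀ e^(−k_d t_c) = 17.7 × 0.6216 = 11.00 mg/L, and at the critical point k_2 D_c = k_d L, so D_c = (0.146/0.511) × 11.00 = 3.144 mg/L.
x_c = v t_c = 0.430 m/s × 3.256 d × 86400 s/d = 121000 m ≈ 121 km.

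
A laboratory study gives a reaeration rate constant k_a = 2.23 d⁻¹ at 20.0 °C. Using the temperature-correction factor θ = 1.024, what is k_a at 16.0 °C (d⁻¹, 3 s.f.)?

k_a ≈ 2.03 d⁻¹

k_a(T₂) = k_a(T₁) · θ^(T₂−T₁) = 2.23 × 1.024^(16.0−20.0)
= 2.23 × 1.024^-4.00 = 2.23 × 0.9095 = 2.028 d⁻¹.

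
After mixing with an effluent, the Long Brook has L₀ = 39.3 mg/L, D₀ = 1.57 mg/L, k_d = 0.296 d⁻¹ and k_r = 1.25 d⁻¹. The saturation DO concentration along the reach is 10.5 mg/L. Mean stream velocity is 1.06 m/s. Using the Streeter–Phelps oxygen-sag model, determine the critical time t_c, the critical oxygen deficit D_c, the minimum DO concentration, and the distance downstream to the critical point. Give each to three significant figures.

With k_r/k_d = 4.223 and 1 − D₀(k_r−k_d)/(k_d L₀) = 0.8712,
t_c = ln(4.223 × 0.8712) / (1.25 − 0.296) = ln(3.679) / 0.9540 = 1.303/0.9540 = 1.366 d.
D_c = (k_d/k_r) L₀ e^(−k_d t_c) = (0.296/1.25) × 39.3 × e^(−0.296×1.366) = 0.2368 × 39.3 × 0.6675 = 6.212 mg/L.
Minimum DO = C_s − D_c = 10.5 − 6.212 = 4.288 mg/L.
x_c = v t_c = 1.06 m/s × 1.366 d × 86400 s/d = 125100 m ≈ 125 km.

t_c ≈ 1.37 d; D_c ≈ 6.21 mg/L; min DO ≈ 4.29 mg/L; x_c ≈ 125 km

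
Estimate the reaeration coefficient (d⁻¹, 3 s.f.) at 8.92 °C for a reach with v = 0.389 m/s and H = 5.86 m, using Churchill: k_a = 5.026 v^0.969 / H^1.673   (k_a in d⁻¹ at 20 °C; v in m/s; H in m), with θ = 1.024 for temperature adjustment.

k_a(20) = 5.026 × 0.389^0.969 / 5.86^1.673 = 5.026 × 0.4006 / 19.26 = 0.1045 d⁻¹.
k_a(8.92) = 0.1045 × 1.024^(8.92−20) = 0.1045 × 0.7689 = 0.08037 d⁻¹.

k_a ≈ 0.0804 d⁻¹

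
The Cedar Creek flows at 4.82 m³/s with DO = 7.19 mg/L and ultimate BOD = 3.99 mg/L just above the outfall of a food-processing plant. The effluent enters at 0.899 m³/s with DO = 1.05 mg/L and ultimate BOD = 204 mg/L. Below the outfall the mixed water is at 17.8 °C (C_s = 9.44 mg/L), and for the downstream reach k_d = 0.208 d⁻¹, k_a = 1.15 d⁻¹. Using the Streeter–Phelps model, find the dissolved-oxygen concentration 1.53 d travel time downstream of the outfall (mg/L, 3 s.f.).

Mixed DO = (4.82×7.19 + 0.899×1.05)/(4.82+0.899) = 35.60/5.719 = 6.225 mg/L.
Mixed L₀ = (4.82×3.99 + 0.899×204)/(5.719) = 202.6/5.719 = 35.43 mg/L.
Initial deficit D₀ = C_s − DO₀ = 9.44 − 6.225 = 3.215 mg/L.
D(1.53) = [0.208×35.43/(1.15−0.208)](e^(−0.208×1.53) − e^(−1.15×1.53)) + 3.215 e^(−1.15×1.53)
= 7.823 × (0.7274 − 0.1721) + 3.215 × 0.1721 = 4.898 mg/L.
DO = 9.44 − 4.898 = 4.542 mg/L.

DO ≈ 4.54 mg/L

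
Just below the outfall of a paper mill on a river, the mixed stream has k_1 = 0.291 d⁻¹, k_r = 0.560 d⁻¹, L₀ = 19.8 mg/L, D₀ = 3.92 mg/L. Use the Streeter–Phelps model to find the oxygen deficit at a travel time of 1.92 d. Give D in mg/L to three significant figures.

D ≈ 6.28 mg/L

k_1 L₀/(k_r−k_1) = 0.291×19.8/(0.560−0.291) = 5.762/0.2690 = 21.42 mg/L.
e^(−k_1 t) = e^(−0.291×1.920) = 0.5719; e^(−k_r t) = e^(−0.560×1.920) = 0.3412.
D = 21.42 × (0.5719 − 0.3412) + 3.92 × 0.3412 = 4.942 + 1.338 = 6.279 mg/L.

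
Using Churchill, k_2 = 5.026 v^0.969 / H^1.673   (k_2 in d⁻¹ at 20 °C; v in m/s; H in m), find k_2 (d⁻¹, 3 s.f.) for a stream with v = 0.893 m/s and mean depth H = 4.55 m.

k_2 ≈ 0.357 d⁻¹

k_2 = 5.026 × 0.893^0.969 / 4.55^1.673 = 5.026 × 0.8961 / 12.61 = 0.3571 d⁻¹.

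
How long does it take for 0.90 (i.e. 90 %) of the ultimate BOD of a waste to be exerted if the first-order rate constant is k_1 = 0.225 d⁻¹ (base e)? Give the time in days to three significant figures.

y/L₀ = 1 − e^(−k_1 t) = 0.90 ⇒ e^(−k_1 t) = 0.100
t = −ln(0.100) / 0.225 = 2.303 / 0.225 = 10.23 d.

t ≈ 10.2 d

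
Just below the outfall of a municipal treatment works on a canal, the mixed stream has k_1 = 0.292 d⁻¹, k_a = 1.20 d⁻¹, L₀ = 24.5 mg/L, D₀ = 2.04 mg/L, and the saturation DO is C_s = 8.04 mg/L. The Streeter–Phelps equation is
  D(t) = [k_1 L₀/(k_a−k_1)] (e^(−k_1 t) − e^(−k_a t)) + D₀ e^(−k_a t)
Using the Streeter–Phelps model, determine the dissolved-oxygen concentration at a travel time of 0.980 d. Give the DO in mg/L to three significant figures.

k_1 L₀/(k_a−k_1) = 0.292×24.5/(1.20−0.292) = 7.154/0.9080 = 7.879 mg/L.
e^(−k_1 t) = e^(−0.292×0.9800) = 0.7511; e^(−k_a t) = e^(−1.20×0.9800) = 0.3085.
D = 7.879 × (0.7511 − 0.3085) + 2.04 × 0.3085 = 3.487 + 0.6294 = 4.117 mg/L.
DO = C_s − D = 8.04 − 4.117 = 3.923 mg/L.

DO ≈ 3.92 mg/L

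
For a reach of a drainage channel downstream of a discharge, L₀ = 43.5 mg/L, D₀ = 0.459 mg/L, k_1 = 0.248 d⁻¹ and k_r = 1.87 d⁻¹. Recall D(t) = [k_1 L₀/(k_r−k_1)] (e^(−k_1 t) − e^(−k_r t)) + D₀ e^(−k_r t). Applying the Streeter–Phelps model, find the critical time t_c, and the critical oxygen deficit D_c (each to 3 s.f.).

t_c ≈ 1.20 d; D_c ≈ 4.28 mg/L

With k_r/k_1 = 7.540 and 1 − D₀(k_r−k_1)/(k_1 L₀) = 0.9310,
t_c = ln(7.540 × 0.9310) / (1.87 − 0.248) = ln(7.020) / 1.622 = 1.949/1.622 = 1.201 d.
L(t_c) = L₀ e^(−k_1 t_c) = 43.5 × 0.7423 = 32.29 mg/L, and at the critical point k_r D_c = k_1 L, so D_c = (0.248/1.87) × 32.29 = 4.282 mg/L.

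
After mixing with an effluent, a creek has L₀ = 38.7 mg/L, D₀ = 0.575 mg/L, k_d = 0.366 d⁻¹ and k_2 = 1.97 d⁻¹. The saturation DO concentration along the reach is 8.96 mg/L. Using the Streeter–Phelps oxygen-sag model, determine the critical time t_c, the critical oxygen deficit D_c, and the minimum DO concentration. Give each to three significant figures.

t_c ≈ 1.01 d; D_c ≈ 4.97 mg/L; min DO ≈ 3.99 mg/L

t_c = [1/(k_2−k_d)] ln[(k_2/k_d)(1 − D₀(k_2−k_d)/(k_d L₀))]
= [1/(1.97−0.366)] ln[(1.97/0.366)(1 − 0.575×1.604/(0.366×38.7))]
= (1/1.604) ln[5.383 × 0.9349] = 0.6234 × ln(5.032) = 0.6234 × 1.616 = 1.007 d.
D_c = (k_d/k_2) L₀ e^(−k_d t_c) = (0.366/1.97) × 38.7 × e^(−0.366×1.007) = 0.1858 × 38.7 × 0.6916 = 4.973 mg/L.
Minimum DO = C_s − D_c = 8.96 − 4.973 = 3.987 mg/L.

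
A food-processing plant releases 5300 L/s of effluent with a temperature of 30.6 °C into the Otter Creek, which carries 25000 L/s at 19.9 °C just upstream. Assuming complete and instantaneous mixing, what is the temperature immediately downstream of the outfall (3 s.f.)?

21.8 °C

Flow-weighted mixing: C = (Q_r C_r + Q_w C_w)/(Q_r + Q_w)
= (25000×19.9 + 5300×30.6)/(25000 + 5300) = 659700/30300 = 21.77 °C.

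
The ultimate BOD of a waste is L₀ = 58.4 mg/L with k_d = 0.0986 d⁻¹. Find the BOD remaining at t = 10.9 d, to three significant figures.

L_t = L₀ e^(−k_d t) = 58.4 × e^(−0.0986×10.9) = 58.4 × 0.3414 = 19.94 mg/L.

L ≈ 19.9 mg/L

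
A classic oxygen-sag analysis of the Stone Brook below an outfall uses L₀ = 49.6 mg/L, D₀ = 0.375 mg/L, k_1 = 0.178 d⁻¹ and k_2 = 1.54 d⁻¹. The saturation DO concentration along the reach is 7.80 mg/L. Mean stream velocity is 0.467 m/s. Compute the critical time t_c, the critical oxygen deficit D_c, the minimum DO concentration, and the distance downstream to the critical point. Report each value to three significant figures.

t_c = [1/(k_2−k_1)] ln[(k_2/k_1)(1 − D₀(k_2−k_1)/(k_1 L₀))]
= [1/(1.54−0.178)] ln[(1.54/0.178)(1 − 0.375×1.362/(0.178×49.6))]
= (1/1.362) ln[8.652 × 0.9421] = 0.7342 × ln(8.151) = 0.7342 × 2.098 = 1.541 d.
D_c = (k_1/k_2) L₀ e^(−k_1 t_c) = (0.178/1.54) × 49.6 × e^(−0.178×1.541) = 0.1156 × 49.6 × 0.7602 = 4.358 mg/L.
Minimum DO = C_s − D_c = 7.80 − 4.358 = 3.442 mg/L.
x_c = v t_c = 0.467 m/s × 1.541 d × 86400 s/d = 62160 m ≈ 62.2 km.

t_c ≈ 1.54 d; D_c ≈ 4.36 mg/L; min DO ≈ 3.44 mg/L; x_c ≈ 62.2 km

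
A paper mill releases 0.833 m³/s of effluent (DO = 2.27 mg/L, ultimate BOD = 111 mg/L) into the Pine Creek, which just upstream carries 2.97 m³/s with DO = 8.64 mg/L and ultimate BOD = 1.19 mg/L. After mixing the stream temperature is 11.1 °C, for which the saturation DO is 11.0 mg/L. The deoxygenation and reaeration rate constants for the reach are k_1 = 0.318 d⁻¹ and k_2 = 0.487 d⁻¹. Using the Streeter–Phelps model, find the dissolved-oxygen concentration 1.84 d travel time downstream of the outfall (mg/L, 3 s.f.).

Mixed DO = (2.97×8.64 + 0.833×2.27)/(2.97+0.833) = 27.55/3.803 = 7.245 mg/L.
Mixed L₀ = (2.97×1.19 + 0.833×111)/(3.803) = 96.00/3.803 = 25.24 mg/L.
Initial deficit D₀ = C_s − DO₀ = 11.0 − 7.245 = 3.755 mg/L.
D(1.84) = [0.318×25.24/(0.487−0.318)](e^(−0.318×1.84) − e^(−0.487×1.84)) + 3.755 e^(−0.487×1.84)
= 47.50 × (0.5570 − 0.4082) + 3.755 × 0.4082 = 8.604 mg/L.
DO = 11.0 − 8.604 = 2.396 mg/L.

DO ≈ 2.40 mg/L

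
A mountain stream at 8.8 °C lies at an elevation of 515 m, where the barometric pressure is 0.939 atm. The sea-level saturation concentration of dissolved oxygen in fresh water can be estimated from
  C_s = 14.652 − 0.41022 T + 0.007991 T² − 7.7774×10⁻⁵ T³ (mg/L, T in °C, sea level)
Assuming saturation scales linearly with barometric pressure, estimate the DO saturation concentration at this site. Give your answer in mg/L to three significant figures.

C_s ≈ 10.9 mg/L

At sea level: C_s = 14.652 − 0.41022×8.8 + 0.007991×8.8² − 7.7774×10⁻⁵×8.8³ = 11.61 mg/L.
Pressure correction: C_s' = 11.61 × 0.939 = 10.90 mg/L.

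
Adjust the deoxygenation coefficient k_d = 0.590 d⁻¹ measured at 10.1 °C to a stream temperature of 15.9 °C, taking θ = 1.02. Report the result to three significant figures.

k_d(T₂) = k_d(T₁) · θ^(T₂−T₁) = 0.590 × 1.02^(15.9−10.1)
= 0.590 × 1.02^5.80 = 0.590 × 1.122 = 0.6618 d⁻¹.

k_d ≈ 0.662 d⁻¹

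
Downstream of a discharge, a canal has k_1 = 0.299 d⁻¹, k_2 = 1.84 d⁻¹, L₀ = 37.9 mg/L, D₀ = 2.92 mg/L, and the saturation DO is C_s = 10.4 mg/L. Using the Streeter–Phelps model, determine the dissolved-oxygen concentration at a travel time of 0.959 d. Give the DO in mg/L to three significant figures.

DO ≈ 5.64 mg/L

k_1 L₀/(k_2−k_1) = 0.299×37.9/(1.84−0.299) = 11.33/1.541 = 7.354 mg/L.
e^(−k_1 t) = e^(−0.299×0.9590) = 0.7507; e^(−k_2 t) = e^(−1.84×0.9590) = 0.1713.
D = 7.354 × (0.7507 − 0.1713) + 2.92 × 0.1713 = 4.261 + 0.5001 = 4.761 mg/L.
DO = C_s − D = 10.4 − 4.761 = 5.639 mg/L.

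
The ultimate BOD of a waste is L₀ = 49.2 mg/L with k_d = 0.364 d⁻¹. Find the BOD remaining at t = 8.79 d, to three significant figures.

L_t = L₀ e^(−k_d t) = 49.2 × e^(−0.364×8.79) = 49.2 × 0.04078 = 2.006 mg/L.

L ≈ 2.01 mg/L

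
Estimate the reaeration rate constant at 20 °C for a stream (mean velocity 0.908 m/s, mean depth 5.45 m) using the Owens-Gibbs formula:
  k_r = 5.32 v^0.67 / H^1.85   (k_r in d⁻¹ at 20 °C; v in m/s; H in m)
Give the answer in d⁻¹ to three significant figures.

k_r ≈ 0.217 d⁻¹

k_r = 5.32 × 0.908^0.67 / 5.45^1.85 = 5.32 × 0.9374 / 23.03 = 0.2165 d⁻¹.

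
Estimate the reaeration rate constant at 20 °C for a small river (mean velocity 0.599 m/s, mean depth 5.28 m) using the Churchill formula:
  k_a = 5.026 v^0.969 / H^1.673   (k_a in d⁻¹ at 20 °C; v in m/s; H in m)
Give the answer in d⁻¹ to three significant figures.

k_a = 5.026 × 0.599^0.969 / 5.28^1.673 = 5.026 × 0.6086 / 16.18 = 0.1891 d⁻¹.

k_a ≈ 0.189 d⁻¹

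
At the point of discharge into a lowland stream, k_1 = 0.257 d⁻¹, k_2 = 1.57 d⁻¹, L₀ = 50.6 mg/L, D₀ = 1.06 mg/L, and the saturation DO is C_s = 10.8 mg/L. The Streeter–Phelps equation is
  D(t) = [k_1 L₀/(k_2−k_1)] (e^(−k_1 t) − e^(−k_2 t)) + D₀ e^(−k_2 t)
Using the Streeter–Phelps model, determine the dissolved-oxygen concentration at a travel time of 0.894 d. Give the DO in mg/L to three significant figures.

DO ≈ 5.10 mg/L

k_1 L₀/(k_2−k_1) = 0.257×50.6/(1.57−0.257) = 13.00/1.313 = 9.904 mg/L.
e^(−k_1 t) = e^(−0.257×0.8940) = 0.7947; e^(−k_2 t) = e^(−1.57×0.8940) = 0.2457.
D = 9.904 × (0.7947 − 0.2457) + 1.06 × 0.2457 = 5.438 + 0.2605 = 5.698 mg/L.
DO = C_s − D = 10.8 − 5.698 = 5.102 mg/L.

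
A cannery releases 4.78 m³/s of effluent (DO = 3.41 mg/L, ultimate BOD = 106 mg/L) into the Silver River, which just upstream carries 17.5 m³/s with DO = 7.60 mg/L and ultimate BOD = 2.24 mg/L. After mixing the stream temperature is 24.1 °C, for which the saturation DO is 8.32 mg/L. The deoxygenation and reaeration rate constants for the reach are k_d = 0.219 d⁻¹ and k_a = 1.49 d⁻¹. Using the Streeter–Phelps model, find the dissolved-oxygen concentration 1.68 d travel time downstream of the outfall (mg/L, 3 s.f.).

Mixed DO = (17.5×7.60 + 4.78×3.41)/(17.5+4.78) = 149.3/22.28 = 6.701 mg/L.
Mixed L₀ = (17.5×2.24 + 4.78×106)/(22.28) = 545.9/22.28 = 24.50 mg/L.
Initial deficit D₀ = C_s − DO₀ = 8.32 − 6.701 = 1.619 mg/L.
D(1.68) = [0.219×24.50/(1.49−0.219)](e^(−0.219×1.68) − e^(−1.49×1.68)) + 1.619 e^(−1.49×1.68)
= 4.222 × (0.6922 − 0.08182) + 1.619 × 0.08182 = 2.709 mg/L.
DO = 8.32 − 2.709 = 5.611 mg/L.

DO ≈ 5.61 mg/L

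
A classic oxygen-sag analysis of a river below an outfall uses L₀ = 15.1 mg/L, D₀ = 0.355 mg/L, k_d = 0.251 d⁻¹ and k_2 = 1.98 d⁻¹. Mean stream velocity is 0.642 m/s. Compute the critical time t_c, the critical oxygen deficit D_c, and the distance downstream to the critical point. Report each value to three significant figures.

t_c ≈ 1.09 d; D_c ≈ 1.46 mg/L; x_c ≈ 60.6 km

t_c = [1/(k_2−k_d)] ln[(k_2/k_d)(1 − D₀(k_2−k_d)/(k_d L₀))]
= [1/(1.98−0.251)] ln[(1.98/0.251)(1 − 0.355×1.729/(0.251×15.1))]
= (1/1.729) ln[7.888 × 0.8381] = 0.5784 × ln(6.611) = 0.5784 × 1.889 = 1.092 d.
L(t_c) = L₀ e^(−k_d t_c) = 15.1 × 0.7602 = 11.48 mg/L, and at the critical point k_2 D_c = k_d L, so D_c = (0.251/1.98) × 11.48 = 1.455 mg/L.
x_c = v t_c = 0.642 m/s × 1.092 d × 86400 s/d = 60590 m ≈ 60.6 km.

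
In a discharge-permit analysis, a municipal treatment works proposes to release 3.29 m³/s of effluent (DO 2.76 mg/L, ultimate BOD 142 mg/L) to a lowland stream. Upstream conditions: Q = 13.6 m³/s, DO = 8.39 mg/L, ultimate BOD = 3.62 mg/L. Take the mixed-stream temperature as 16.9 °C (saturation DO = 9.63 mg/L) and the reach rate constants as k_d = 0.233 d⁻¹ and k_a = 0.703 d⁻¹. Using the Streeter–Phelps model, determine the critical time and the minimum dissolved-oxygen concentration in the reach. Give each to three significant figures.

Mixed DO = (13.6×8.39 + 3.29×2.76)/(13.6+3.29) = 123.2/16.89 = 7.293 mg/L.
Mixed L₀ = (13.6×3.62 + 3.29×142)/(16.89) = 516.4/16.89 = 30.58 mg/L.
Initial deficit D₀ = C_s − DO₀ = 9.63 − 7.293 = 2.337 mg/L.
t_c = (1/0.4700) ln[(0.703/0.233)(1 − 2.337×0.4700/(0.233×30.58))] = 2.128 × ln(2.552) = 1.993 d.
D_c = (0.233/0.703) × 30.58 × e^(−0.233×1.993) = 0.3314 × 30.58 × 0.6285 = 6.369 mg/L.
Minimum DO = 9.63 − 6.369 = 3.261 mg/L.

t_c ≈ 1.99 d; minimum DO ≈ 3.26 mg/L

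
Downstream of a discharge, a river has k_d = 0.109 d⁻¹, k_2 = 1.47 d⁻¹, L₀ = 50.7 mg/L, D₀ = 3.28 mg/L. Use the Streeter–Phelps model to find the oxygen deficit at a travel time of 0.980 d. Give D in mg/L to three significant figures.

D ≈ 3.46 mg/L

k_d L₀/(k_2−k_d) = 0.109×50.7/(1.47−0.109) = 5.526/1.361 = 4.060 mg/L.
e^(−k_d t) = e^(−0.109×0.9800) = 0.8987; e^(−k_2 t) = e^(−1.47×0.9800) = 0.2368.
D = 4.060 × (0.8987 − 0.2368) + 3.28 × 0.2368 = 2.688 + 0.7767 = 3.464 mg/L.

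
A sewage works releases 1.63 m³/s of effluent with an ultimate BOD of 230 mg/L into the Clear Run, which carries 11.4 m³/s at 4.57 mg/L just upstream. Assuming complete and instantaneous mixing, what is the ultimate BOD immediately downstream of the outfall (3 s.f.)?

Flow-weighted mixing: C = (Q_r C_r + Q_w C_w)/(Q_r + Q_w)
= (11.4×4.57 + 1.63×230)/(11.4 + 1.63) = 427.0/13.03 = 32.77 mg/L.

32.8 mg/L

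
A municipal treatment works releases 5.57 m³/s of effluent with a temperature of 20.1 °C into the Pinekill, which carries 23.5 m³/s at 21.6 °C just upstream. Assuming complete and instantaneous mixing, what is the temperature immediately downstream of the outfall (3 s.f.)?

21.3 °C

Flow-weighted mixing: C = (Q_r C_r + Q_w C_w)/(Q_r + Q_w)
= (23.5×21.6 + 5.57×20.1)/(23.5 + 5.57) = 619.6/29.07 = 21.31 °C.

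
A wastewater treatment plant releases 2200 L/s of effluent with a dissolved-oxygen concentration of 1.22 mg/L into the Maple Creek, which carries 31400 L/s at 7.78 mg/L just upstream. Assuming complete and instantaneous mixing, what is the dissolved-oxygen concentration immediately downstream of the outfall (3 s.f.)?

Flow-weighted mixing: C = (Q_r C_r + Q_w C_w)/(Q_r + Q_w)
= (31400×7.78 + 2200×1.22)/(31400 + 2200) = 247000/33600 = 7.350 mg/L.

7.35 mg/L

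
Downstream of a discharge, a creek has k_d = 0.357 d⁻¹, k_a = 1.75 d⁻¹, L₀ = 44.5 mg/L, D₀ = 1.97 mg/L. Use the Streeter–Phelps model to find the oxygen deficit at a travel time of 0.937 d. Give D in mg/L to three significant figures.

D ≈ 6.33 mg/L

k_d L₀/(k_a−k_d) = 0.357×44.5/(1.75−0.357) = 15.89/1.393 = 11.40 mg/L.
e^(−k_d t) = e^(−0.357×0.9370) = 0.7157; e^(−k_a t) = e^(−1.75×0.9370) = 0.1940.
D = 11.40 × (0.7157 − 0.1940) + 1.97 × 0.1940 = 5.949 + 0.3822 = 6.332 mg/L.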